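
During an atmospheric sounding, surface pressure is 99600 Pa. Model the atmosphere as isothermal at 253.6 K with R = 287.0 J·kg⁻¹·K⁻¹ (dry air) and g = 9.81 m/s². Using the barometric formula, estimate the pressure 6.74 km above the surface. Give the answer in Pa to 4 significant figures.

P ≈ 40150 Pa

Scale height: H = RT/g = 287.0 × 253.6 / 9.81 = 7419.3 m.
Barometric formula: P = P₀ exp(−z/H).
z/H = 6740.0/7419.3 = 0.90844; exp(−0.90844) = 0.40315.
P = 99600 × 0.40315 = 40154 Pa.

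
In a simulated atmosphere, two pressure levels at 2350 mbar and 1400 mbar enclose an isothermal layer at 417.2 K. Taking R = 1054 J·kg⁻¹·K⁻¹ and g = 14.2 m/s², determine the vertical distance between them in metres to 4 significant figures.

Hypsometric equation: Δz = (R T̄/g) ln(P₁/P₂).
R T̄/g = 1054 × 417.2 / 14.2 = 30967 m.
ln(2350/1400) = ln(1.6786) = 0.51796.
Δz = 30967 × 0.51796 = 16040 m.

Δz ≈ 16040 m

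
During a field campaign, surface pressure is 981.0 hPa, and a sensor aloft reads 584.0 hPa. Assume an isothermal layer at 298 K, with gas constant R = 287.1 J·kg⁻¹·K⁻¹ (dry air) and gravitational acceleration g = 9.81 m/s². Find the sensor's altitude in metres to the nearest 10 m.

Scale height: H = RT/g = 287.1 × 298 / 9.81 = 8721.3 m.
Invert the barometric formula: z = H ln(P₀/P).
P₀/P = 981.0/584.0 = 1.6798; ln(1.6798) = 0.51867.
z = 8721.3 × 0.51867 = 4523.5 m.

z ≈ 4520 m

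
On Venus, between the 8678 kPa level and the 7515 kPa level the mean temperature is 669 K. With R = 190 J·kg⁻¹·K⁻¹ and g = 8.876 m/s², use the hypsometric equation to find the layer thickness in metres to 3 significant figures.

Hypsometric equation: Δz = (R T̄/g) ln(P₁/P₂).
R T̄/g = 190 × 669 / 8.876 = 14321 m.
ln(8678/7515) = ln(1.1548) = 0.14393.
Δz = 14321 × 0.14393 = 2061.2 m.

Δz ≈ 2060 m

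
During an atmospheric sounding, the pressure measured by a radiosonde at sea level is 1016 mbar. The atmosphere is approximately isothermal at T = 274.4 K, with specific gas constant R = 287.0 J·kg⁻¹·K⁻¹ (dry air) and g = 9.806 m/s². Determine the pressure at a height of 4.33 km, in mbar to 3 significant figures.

P ≈ 593 mbar

Scale height: H = RT/g = 287.0 × 274.4 / 9.806 = 8031.1 m.
Barometric formula: P = P₀ exp(−z/H).
z/H = 4330.0/8031.1 = 0.53915; exp(−0.53915) = 0.58324.
P = 1016 × 0.58324 = 592.57 mbar.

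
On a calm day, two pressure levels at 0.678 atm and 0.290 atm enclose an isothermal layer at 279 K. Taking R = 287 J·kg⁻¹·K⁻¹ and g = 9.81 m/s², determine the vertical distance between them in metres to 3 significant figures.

Hypsometric equation: Δz = (R T̄/g) ln(P₁/P₂).
R T̄/g = 287 × 279 / 9.81 = 8162.4 m.
ln(0.678/0.290) = ln(2.3379) = 0.84925.
Δz = 8162.4 × 0.84925 = 6931.9 m.

Δz ≈ 6930 m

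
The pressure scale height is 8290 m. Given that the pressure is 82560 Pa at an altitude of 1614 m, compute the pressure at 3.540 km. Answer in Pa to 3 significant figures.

Between two levels, P₂ = P₁ exp(−Δz/H) with Δz = z₂ − z₁.
Δz = 3540.0 − 1614.0 = 1926.0 m; Δz/H = 1926.0/8290.0 = 0.23233.
P₂ = 82560 × exp(−0.23233) = 82560 × 0.79268 = 65444 Pa.

P ≈ 65400 Pa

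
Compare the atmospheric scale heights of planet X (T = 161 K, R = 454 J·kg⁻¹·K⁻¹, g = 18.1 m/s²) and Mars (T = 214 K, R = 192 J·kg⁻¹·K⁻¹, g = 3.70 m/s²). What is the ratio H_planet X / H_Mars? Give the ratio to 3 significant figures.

H_planet X/H_Mars ≈ 0.364

H = RT/g for each body.
H_planet X = 454 × 161 / 18.1 = 4038.3 m.
H_Mars = 192 × 214 / 3.70 = 11105 m.
H_planet X/H_Mars = 4038.3/11105 = 0.36365.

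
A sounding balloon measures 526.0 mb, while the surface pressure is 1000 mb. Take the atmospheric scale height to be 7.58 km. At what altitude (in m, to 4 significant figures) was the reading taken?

z ≈ 4870 m

Invert the barometric formula: z = H ln(P₀/P).
P₀/P = 1000/526.0 = 1.9011; ln(1.9011) = 0.64243.
z = 7580.0 × 0.64243 = 4869.6 m.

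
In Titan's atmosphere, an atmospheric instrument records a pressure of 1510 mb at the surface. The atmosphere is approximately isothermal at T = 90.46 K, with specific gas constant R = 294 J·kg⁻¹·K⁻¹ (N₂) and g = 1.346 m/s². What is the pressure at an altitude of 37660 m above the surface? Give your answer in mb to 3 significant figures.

P ≈ 224 mb

Scale height: H = RT/g = 294 × 90.46 / 1.346 = 19759 m.
Barometric formula: P = P₀ exp(−z/H).
z/H = 37660/19759 = 1.9060; exp(−1.9060) = 0.14867.
P = 1510 × 0.14867 = 224.49 mb.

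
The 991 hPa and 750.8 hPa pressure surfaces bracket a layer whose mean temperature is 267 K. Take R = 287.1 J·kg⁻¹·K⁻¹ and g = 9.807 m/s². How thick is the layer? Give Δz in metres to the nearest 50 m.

Δz ≈ 2150 m

Hypsometric equation: Δz = (R T̄/g) ln(P₁/P₂).
R T̄/g = 287.1 × 267 / 9.807 = 7816.4 m.
ln(991/750.8) = ln(1.3199) = 0.27756.
Δz = 7816.4 × 0.27756 = 2169.5 m.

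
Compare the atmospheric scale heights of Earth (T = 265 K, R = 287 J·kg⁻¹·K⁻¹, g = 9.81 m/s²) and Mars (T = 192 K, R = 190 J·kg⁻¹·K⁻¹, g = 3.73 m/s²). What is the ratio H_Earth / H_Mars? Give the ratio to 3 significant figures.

H_Earth/H_Mars ≈ 0.793

H = RT/g for each body.
H_Earth = 287 × 265 / 9.81 = 7752.8 m.
H_Mars = 190 × 192 / 3.73 = 9780.2 m.
H_Earth/H_Mars = 7752.8/9780.2 = 0.79270.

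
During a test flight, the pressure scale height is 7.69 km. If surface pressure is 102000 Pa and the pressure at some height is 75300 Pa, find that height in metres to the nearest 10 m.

z ≈ 2330 m

Invert the barometric formula: z = H ln(P₀/P).
P₀/P = 102000/75300 = 1.3546; ln(1.3546) = 0.30351.
z = 7690.0 × 0.30351 = 2334.0 m.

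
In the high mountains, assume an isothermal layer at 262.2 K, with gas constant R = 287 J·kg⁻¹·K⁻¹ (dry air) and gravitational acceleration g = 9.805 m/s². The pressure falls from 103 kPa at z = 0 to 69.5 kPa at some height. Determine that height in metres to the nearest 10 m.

Scale height: H = RT/g = 287 × 262.2 / 9.805 = 7674.8 m.
Invert the barometric formula: z = H ln(P₀/P).
P₀/P = 103/69.5 = 1.4820; ln(1.4820) = 0.39339.
z = 7674.8 × 0.39339 = 3019.2 m.

z ≈ 3020 m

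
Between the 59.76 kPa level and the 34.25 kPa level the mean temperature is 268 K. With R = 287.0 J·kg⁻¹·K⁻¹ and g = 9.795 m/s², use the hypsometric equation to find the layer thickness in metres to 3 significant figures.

Δz ≈ 4370 m

Hypsometric equation: Δz = (R T̄/g) ln(P₁/P₂).
R T̄/g = 287.0 × 268 / 9.795 = 7852.6 m.
ln(59.76/34.25) = ln(1.7448) = 0.55664.
Δz = 7852.6 × 0.55664 = 4371.1 m.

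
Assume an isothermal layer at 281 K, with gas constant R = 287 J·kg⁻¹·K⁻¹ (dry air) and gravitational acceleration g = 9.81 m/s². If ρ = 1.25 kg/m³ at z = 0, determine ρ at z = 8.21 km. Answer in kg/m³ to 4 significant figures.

Scale height: H = RT/g = 287 × 281 / 9.81 = 8220.9 m.
In an isothermal atmosphere, density decays like pressure: ρ = ρ₀ exp(−z/H).
z/H = 8210.0/8220.9 = 0.99867; exp(−0.99867) = 0.36837.
ρ = 1.25 × 0.36837 = 0.46046 kg/m³.

ρ ≈ 0.4605 kg/m³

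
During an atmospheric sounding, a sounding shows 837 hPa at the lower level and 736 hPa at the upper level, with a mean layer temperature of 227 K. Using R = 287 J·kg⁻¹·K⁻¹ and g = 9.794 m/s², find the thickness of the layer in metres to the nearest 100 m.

Hypsometric equation: Δz = (R T̄/g) ln(P₁/P₂).
R T̄/g = 287 × 227 / 9.794 = 6651.9 m.
ln(837/736) = ln(1.1372) = 0.12857.
Δz = 6651.9 × 0.12857 = 855.23 m.

Δz ≈ 900 m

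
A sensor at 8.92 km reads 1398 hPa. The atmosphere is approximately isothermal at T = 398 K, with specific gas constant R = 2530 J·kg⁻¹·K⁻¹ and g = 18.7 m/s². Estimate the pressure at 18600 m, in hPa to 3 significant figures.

Scale height: H = RT/g = 2530 × 398 / 18.7 = 53847 m.
Between two levels, P₂ = P₁ exp(−Δz/H) with Δz = z₂ − z₁.
Δz = 18600 − 8920.0 = 9680.0 m; Δz/H = 9680.0/53847 = 0.17977.
P₂ = 1398 × exp(−0.17977) = 1398 × 0.83546 = 1168.0 hPa.

P ≈ 1170 hPa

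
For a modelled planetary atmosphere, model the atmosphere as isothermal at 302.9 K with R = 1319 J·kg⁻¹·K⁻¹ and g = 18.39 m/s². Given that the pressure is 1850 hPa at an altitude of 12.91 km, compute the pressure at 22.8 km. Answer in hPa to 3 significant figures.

P ≈ 1170 hPa

Scale height: H = RT/g = 1319 × 302.9 / 18.39 = 21725 m.
Between two levels, P₂ = P₁ exp(−Δz/H) with Δz = z₂ − z₁.
Δz = 22800 − 12910 = 9890.0 m; Δz/H = 9890.0/21725 = 0.45524.
P₂ = 1850 × exp(−0.45524) = 1850 × 0.63430 = 1173.5 hPa.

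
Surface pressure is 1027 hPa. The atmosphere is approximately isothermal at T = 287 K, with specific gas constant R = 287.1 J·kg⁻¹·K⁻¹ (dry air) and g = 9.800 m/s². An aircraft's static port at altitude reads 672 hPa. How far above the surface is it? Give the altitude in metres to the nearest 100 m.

z ≈ 3600 m

Scale height: H = RT/g = 287.1 × 287 / 9.800 = 8407.9 m.
Invert the barometric formula: z = H ln(P₀/P).
P₀/P = 1027/672 = 1.5283; ln(1.5283) = 0.42416.
z = 8407.9 × 0.42416 = 3566.3 m.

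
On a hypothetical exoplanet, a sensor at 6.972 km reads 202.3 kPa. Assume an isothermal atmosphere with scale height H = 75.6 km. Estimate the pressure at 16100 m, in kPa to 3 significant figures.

P ≈ 179 kPa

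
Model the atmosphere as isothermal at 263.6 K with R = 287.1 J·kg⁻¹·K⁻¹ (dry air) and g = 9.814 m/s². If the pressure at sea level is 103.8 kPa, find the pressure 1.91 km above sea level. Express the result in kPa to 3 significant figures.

P ≈ 81.0 kPa

Scale height: H = RT/g = 287.1 × 263.6 / 9.814 = 7711.4 m.
Barometric formula: P = P₀ exp(−z/H).
z/H = 1910.0/7711.4 = 0.24769; exp(−0.24769) = 0.78060.
P = 103.8 × 0.78060 = 81.026 kPa.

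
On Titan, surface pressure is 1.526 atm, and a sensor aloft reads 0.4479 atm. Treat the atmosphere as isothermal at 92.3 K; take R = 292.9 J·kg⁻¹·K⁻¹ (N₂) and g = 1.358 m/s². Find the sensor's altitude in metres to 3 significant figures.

Scale height: H = RT/g = 292.9 × 92.3 / 1.358 = 19908 m.
Invert the barometric formula: z = H ln(P₀/P).
P₀/P = 1.526/0.4479 = 3.4070; ln(3.4070) = 1.2258.
z = 19908 × 1.2258 = 24403 m.

z ≈ 24400 m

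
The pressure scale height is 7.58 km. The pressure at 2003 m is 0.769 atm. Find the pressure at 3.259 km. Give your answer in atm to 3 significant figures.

Between two levels, P₂ = P₁ exp(−Δz/H) with Δz = z₂ − z₁.
Δz = 3259.0 − 2003.0 = 1256.0 m; Δz/H = 1256.0/7580.0 = 0.16570.
P₂ = 0.769 × exp(−0.16570) = 0.769 × 0.84730 = 0.65157 atm.

P ≈ 0.652 atm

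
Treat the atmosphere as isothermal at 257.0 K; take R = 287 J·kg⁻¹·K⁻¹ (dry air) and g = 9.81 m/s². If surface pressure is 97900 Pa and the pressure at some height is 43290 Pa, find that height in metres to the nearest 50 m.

Scale height: H = RT/g = 287 × 257.0 / 9.81 = 7518.8 m.
Invert the barometric formula: z = H ln(P₀/P).
P₀/P = 97900/43290 = 2.2615; ln(2.2615) = 0.81603.
z = 7518.8 × 0.81603 = 6135.6 m.

z ≈ 6150 m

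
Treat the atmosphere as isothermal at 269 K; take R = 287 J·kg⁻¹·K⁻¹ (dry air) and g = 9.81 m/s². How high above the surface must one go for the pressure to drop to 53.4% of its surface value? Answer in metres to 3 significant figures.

Scale height: H = RT/g = 287 × 269 / 9.81 = 7869.8 m.
Set P/P₀ = exp(−z/H) = 0.534, so z = −H ln(0.534).
−ln(0.534) = 0.62736; z = 7869.8 × 0.62736 = 4937.2 m.

z ≈ 4940 m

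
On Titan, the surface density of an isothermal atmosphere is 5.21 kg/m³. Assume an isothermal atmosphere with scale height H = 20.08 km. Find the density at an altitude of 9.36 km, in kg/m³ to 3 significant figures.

In an isothermal atmosphere, density decays like pressure: ρ = ρ₀ exp(−z/H).
z/H = 9360.0/20080 = 0.46614; exp(−0.46614) = 0.62742.
ρ = 5.21 × 0.62742 = 3.2689 kg/m³.

ρ ≈ 3.27 kg/m³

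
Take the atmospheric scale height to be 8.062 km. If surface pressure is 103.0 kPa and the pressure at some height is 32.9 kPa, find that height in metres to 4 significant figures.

Invert the barometric formula: z = H ln(P₀/P).
P₀/P = 103.0/32.9 = 3.1307; ln(3.1307) = 1.1413.
z = 8062.0 × 1.1413 = 9201.2 m.

z ≈ 9201 m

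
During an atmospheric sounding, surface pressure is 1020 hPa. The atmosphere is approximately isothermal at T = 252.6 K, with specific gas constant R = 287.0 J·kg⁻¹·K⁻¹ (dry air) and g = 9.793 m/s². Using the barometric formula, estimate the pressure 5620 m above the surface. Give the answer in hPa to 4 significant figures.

P ≈ 477.4 hPa

Scale height: H = RT/g = 287.0 × 252.6 / 9.793 = 7402.9 m.
Barometric formula: P = P₀ exp(−z/H).
z/H = 5620.0/7402.9 = 0.75916; exp(−0.75916) = 0.46806.
P = 1020 × 0.46806 = 477.42 hPa.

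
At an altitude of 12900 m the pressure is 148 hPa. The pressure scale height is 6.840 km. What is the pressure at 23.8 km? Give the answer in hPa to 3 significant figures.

P ≈ 30.1 hPa

Between two levels, P₂ = P₁ exp(−Δz/H) with Δz = z₂ − z₁.
Δz = 23800 − 12900 = 10900 m; Δz/H = 10900/6840.0 = 1.5936.
P₂ = 148 × exp(−1.5936) = 148 × 0.20319 = 30.072 hPa.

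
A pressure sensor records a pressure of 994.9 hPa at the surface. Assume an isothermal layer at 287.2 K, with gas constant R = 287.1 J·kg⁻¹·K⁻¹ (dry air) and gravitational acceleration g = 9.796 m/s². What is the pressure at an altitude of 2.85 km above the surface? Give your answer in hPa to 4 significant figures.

Scale height: H = RT/g = 287.1 × 287.2 / 9.796 = 8417.2 m.
Barometric formula: P = P₀ exp(−z/H).
z/H = 2850.0/8417.2 = 0.33859; exp(−0.33859) = 0.71277.
P = 994.9 × 0.71277 = 709.13 hPa.

P ≈ 709.1 hPa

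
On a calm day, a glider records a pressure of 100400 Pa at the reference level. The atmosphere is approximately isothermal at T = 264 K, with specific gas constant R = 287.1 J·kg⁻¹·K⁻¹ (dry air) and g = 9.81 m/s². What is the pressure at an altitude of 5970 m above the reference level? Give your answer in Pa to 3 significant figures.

P ≈ 46400 Pa

Scale height: H = RT/g = 287.1 × 264 / 9.81 = 7726.2 m.
Barometric formula: P = P₀ exp(−z/H).
z/H = 5970.0/7726.2 = 0.77270; exp(−0.77270) = 0.46176.
P = 100400 × 0.46176 = 46361 Pa.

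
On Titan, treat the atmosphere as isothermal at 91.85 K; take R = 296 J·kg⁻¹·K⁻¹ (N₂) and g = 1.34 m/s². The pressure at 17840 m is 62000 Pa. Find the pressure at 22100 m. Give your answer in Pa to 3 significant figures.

Scale height: H = RT/g = 296 × 91.85 / 1.34 = 20289 m.
Between two levels, P₂ = P₁ exp(−Δz/H) with Δz = z₂ − z₁.
Δz = 22100 − 17840 = 4260.0 m; Δz/H = 4260.0/20289 = 0.20997.
P₂ = 62000 × exp(−0.20997) = 62000 × 0.81061 = 50258 Pa.

P ≈ 50300 Pa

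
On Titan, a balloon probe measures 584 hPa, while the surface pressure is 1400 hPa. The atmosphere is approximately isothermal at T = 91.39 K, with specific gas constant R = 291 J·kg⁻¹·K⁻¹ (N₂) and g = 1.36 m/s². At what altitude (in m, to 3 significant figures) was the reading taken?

z ≈ 17100 m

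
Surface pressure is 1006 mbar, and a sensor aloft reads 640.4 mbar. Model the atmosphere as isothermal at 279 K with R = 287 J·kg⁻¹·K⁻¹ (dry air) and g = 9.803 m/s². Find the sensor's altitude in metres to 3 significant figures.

z ≈ 3690 m

Scale height: H = RT/g = 287 × 279 / 9.803 = 8168.2 m.
Invert the barometric formula: z = H ln(P₀/P).
P₀/P = 1006/640.4 = 1.5709; ln(1.5709) = 0.45165.
z = 8168.2 × 0.45165 = 3689.2 m.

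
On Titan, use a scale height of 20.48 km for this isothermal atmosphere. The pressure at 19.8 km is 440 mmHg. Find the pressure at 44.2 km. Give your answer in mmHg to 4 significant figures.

P ≈ 133.7 mmHg

Between two levels, P₂ = P₁ exp(−Δz/H) with Δz = z₂ − z₁.
Δz = 44200 − 19800 = 24400 m; Δz/H = 24400/20480 = 1.1914.
P₂ = 440 × exp(−1.1914) = 440 × 0.30380 = 133.67 mmHg.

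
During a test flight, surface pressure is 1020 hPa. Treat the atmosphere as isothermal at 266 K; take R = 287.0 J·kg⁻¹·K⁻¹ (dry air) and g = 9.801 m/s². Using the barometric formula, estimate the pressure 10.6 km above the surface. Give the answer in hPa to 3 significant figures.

Scale height: H = RT/g = 287.0 × 266 / 9.801 = 7789.2 m.
Barometric formula: P = P₀ exp(−z/H).
z/H = 10600/7789.2 = 1.3609; exp(−1.3609) = 0.25643.
P = 1020 × 0.25643 = 261.56 hPa.

P ≈ 262 hPa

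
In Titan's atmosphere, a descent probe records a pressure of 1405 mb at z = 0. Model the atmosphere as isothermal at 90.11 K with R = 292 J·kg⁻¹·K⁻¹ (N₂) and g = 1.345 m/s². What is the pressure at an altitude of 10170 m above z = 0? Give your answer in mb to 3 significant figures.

Scale height: H = RT/g = 292 × 90.11 / 1.345 = 19563 m.
Barometric formula: P = P₀ exp(−z/H).
z/H = 10170/19563 = 0.51986; exp(−0.51986) = 0.59460.
P = 1405 × 0.59460 = 835.41 mb.

P ≈ 835 mb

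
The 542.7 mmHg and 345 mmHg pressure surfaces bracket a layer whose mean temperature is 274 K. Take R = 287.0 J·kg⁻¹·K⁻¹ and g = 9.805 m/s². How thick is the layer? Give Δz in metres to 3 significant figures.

Hypsometric equation: Δz = (R T̄/g) ln(P₁/P₂).
R T̄/g = 287.0 × 274 / 9.805 = 8020.2 m.
ln(542.7/345) = ln(1.5730) = 0.45298.
Δz = 8020.2 × 0.45298 = 3633.0 m.

Δz ≈ 3630 m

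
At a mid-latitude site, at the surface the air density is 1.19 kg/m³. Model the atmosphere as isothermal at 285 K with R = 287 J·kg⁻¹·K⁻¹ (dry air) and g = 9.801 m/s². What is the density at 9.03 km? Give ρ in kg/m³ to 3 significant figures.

ρ ≈ 0.403 kg/m³

Scale height: H = RT/g = 287 × 285 / 9.801 = 8345.6 m.
In an isothermal atmosphere, density decays like pressure: ρ = ρ₀ exp(−z/H).
z/H = 9030.0/8345.6 = 1.0820; exp(−1.0820) = 0.33892.
ρ = 1.19 × 0.33892 = 0.40331 kg/m³.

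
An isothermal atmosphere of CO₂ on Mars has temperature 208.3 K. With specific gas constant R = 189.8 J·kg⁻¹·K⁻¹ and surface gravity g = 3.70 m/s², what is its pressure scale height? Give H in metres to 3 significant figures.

H ≈ 10700 m

The scale height of an isothermal atmosphere is H = RT/g.
H = 189.8 × 208.3 / 3.70 = 39535/3.70 = 10685 m.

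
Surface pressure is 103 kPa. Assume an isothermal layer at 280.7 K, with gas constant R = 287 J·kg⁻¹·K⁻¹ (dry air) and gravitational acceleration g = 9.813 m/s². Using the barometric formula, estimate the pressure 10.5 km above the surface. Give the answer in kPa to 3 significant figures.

Scale height: H = RT/g = 287 × 280.7 / 9.813 = 8209.6 m.
Barometric formula: P = P₀ exp(−z/H).
z/H = 10500/8209.6 = 1.2790; exp(−1.2790) = 0.27832.
P = 103 × 0.27832 = 28.667 kPa.

P ≈ 28.7 kPa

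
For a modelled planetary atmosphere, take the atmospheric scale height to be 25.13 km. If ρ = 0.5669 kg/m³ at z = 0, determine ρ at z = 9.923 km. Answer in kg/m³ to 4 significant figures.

In an isothermal atmosphere, density decays like pressure: ρ = ρ₀ exp(−z/H).
z/H = 9923.0/25130 = 0.39487; exp(−0.39487) = 0.67377.
ρ = 0.5669 × 0.67377 = 0.38196 kg/m³.

ρ ≈ 0.3820 kg/m³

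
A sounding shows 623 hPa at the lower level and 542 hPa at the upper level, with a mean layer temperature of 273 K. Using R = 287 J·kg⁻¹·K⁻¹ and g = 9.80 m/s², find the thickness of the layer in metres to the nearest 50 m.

Δz ≈ 1100 m

Hypsometric equation: Δz = (R T̄/g) ln(P₁/P₂).
R T̄/g = 287 × 273 / 9.80 = 7995.0 m.
ln(623/542) = ln(1.1494) = 0.13924.
Δz = 7995.0 × 0.13924 = 1113.2 m.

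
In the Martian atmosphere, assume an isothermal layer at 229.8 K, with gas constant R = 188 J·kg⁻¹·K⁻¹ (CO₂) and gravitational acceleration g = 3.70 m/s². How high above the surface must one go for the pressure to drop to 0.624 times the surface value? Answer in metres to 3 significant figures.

Scale height: H = RT/g = 188 × 229.8 / 3.70 = 11676 m.
Set P/P₀ = exp(−z/H) = 0.624, so z = −H ln(0.624).
−ln(0.624) = 0.47160; z = 11676 × 0.47160 = 5506.4 m.

z ≈ 5510 m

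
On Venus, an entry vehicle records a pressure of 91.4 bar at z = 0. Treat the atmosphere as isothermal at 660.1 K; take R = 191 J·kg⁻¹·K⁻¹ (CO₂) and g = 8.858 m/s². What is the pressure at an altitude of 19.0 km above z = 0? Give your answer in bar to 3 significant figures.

Scale height: H = RT/g = 191 × 660.1 / 8.858 = 14233 m.
Barometric formula: P = P₀ exp(−z/H).
z/H = 19000/14233 = 1.3349; exp(−1.3349) = 0.26318.
P = 91.4 × 0.26318 = 24.055 bar.

P ≈ 24.1 bar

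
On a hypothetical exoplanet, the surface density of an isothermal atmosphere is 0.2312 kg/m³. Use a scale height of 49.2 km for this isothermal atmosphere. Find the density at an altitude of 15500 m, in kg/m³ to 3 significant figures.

ρ ≈ 0.169 kg/m³

In an isothermal atmosphere, density decays like pressure: ρ = ρ₀ exp(−z/H).
z/H = 15500/49200 = 0.31504; exp(−0.31504) = 0.72976.
ρ = 0.2312 × 0.72976 = 0.16872 kg/m³.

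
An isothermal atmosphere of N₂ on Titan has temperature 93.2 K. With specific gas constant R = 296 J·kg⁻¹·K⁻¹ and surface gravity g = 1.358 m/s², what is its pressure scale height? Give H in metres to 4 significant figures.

The scale height of an isothermal atmosphere is H = RT/g.
H = 296 × 93.2 / 1.358 = 27587/1.358 = 20314 m.

H ≈ 20310 m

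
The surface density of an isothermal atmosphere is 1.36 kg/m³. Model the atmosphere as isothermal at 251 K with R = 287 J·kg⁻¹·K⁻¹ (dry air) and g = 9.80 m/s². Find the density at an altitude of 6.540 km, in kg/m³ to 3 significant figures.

Scale height: H = RT/g = 287 × 251 / 9.80 = 7350.7 m.
In an isothermal atmosphere, density decays like pressure: ρ = ρ₀ exp(−z/H).
z/H = 6540.0/7350.7 = 0.88971; exp(−0.88971) = 0.41077.
ρ = 1.36 × 0.41077 = 0.55865 kg/m³.

ρ ≈ 0.559 kg/m³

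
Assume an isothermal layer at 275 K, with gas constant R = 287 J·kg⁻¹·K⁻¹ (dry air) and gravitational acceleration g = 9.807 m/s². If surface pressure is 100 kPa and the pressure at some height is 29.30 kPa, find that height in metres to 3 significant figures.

Scale height: H = RT/g = 287 × 275 / 9.807 = 8047.8 m.
Invert the barometric formula: z = H ln(P₀/P).
P₀/P = 100/29.30 = 3.4130; ln(3.4130) = 1.2276.
z = 8047.8 × 1.2276 = 9879.5 m.

z ≈ 9880 m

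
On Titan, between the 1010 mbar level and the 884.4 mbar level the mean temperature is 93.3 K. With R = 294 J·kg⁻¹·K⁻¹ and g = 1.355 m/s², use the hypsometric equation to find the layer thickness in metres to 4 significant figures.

Hypsometric equation: Δz = (R T̄/g) ln(P₁/P₂).
R T̄/g = 294 × 93.3 / 1.355 = 20244 m.
ln(1010/884.4) = ln(1.1420) = 0.13278.
Δz = 20244 × 0.13278 = 2688.0 m.

Δz ≈ 2688 m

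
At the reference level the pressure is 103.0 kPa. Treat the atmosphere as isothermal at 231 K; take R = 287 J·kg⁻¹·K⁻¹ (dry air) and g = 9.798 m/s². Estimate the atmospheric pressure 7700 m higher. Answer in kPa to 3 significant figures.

Scale height: H = RT/g = 287 × 231 / 9.798 = 6766.4 m.
Barometric formula: P = P₀ exp(−z/H).
z/H = 7700.0/6766.4 = 1.1380; exp(−1.1380) = 0.32046.
P = 103.0 × 0.32046 = 33.007 kPa.

P ≈ 33.0 kPa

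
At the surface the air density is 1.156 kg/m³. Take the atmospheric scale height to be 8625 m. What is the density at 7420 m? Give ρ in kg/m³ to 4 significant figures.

ρ ≈ 0.4890 kg/m³

In an isothermal atmosphere, density decays like pressure: ρ = ρ₀ exp(−z/H).
z/H = 7420.0/8625.0 = 0.86029; exp(−0.86029) = 0.42304.
ρ = 1.156 × 0.42304 = 0.48903 kg/m³.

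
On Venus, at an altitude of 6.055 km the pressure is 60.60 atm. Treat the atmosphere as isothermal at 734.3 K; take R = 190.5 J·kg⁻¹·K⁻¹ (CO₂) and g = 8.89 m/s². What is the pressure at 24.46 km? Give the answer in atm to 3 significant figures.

Scale height: H = RT/g = 190.5 × 734.3 / 8.89 = 15735 m.
Between two levels, P₂ = P₁ exp(−Δz/H) with Δz = z₂ − z₁.
Δz = 24460 − 6055.0 = 18405 m; Δz/H = 18405/15735 = 1.1697.
P₂ = 60.60 × exp(−1.1697) = 60.60 × 0.31046 = 18.814 atm.

P ≈ 18.8 atm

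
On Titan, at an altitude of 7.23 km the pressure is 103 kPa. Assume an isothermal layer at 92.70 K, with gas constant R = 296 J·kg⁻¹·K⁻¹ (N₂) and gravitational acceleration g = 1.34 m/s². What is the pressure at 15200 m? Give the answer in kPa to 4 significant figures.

P ≈ 69.79 kPa

Scale height: H = RT/g = 296 × 92.70 / 1.34 = 20477 m.
Between two levels, P₂ = P₁ exp(−Δz/H) with Δz = z₂ − z₁.
Δz = 15200 − 7230.0 = 7970.0 m; Δz/H = 7970.0/20477 = 0.38922.
P₂ = 103 × exp(−0.38922) = 103 × 0.67759 = 69.792 kPa.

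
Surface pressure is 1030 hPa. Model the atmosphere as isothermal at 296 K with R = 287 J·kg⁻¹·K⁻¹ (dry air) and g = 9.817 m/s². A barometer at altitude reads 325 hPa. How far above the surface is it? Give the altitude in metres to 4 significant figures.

Scale height: H = RT/g = 287 × 296 / 9.817 = 8653.6 m.
Invert the barometric formula: z = H ln(P₀/P).
P₀/P = 1030/325 = 3.1692; ln(3.1692) = 1.1535.
z = 8653.6 × 1.1535 = 9981.9 m.

z ≈ 9982 m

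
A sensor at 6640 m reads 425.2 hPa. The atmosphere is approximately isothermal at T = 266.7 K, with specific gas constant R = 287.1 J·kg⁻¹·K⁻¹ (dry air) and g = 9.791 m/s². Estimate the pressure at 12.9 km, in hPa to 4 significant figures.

Scale height: H = RT/g = 287.1 × 266.7 / 9.791 = 7820.4 m.
Between two levels, P₂ = P₁ exp(−Δz/H) with Δz = z₂ − z₁.
Δz = 12900 − 6640.0 = 6260.0 m; Δz/H = 6260.0/7820.4 = 0.80047.
P₂ = 425.2 × exp(−0.80047) = 425.2 × 0.44912 = 190.97 hPa.

P ≈ 191.0 hPa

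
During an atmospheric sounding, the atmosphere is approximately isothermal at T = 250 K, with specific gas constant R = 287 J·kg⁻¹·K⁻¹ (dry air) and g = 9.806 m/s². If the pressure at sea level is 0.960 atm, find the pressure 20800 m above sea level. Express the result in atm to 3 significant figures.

Scale height: H = RT/g = 287 × 250 / 9.806 = 7316.9 m.
Barometric formula: P = P₀ exp(−z/H).
z/H = 20800/7316.9 = 2.8427; exp(−2.8427) = 0.058268.
P = 0.960 × 0.058268 = 0.055937 atm.

P ≈ 0.0559 atm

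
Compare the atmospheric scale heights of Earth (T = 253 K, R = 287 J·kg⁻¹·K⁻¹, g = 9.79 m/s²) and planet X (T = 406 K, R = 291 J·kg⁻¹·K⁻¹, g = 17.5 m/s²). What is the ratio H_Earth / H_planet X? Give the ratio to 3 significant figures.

H = RT/g for each body.
H_Earth = 287 × 253 / 9.79 = 7416.9 m.
H_planet X = 291 × 406 / 17.5 = 6751.2 m.
H_Earth/H_planet X = 7416.9/6751.2 = 1.0986.

H_Earth/H_planet X ≈ 1.10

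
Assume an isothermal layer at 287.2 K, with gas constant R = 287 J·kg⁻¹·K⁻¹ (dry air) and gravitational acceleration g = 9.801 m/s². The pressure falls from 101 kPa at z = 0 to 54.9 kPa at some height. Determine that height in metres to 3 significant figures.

Scale height: H = RT/g = 287 × 287.2 / 9.801 = 8410.0 m.
Invert the barometric formula: z = H ln(P₀/P).
P₀/P = 101/54.9 = 1.8397; ln(1.8397) = 0.60960.
z = 8410.0 × 0.60960 = 5126.7 m.

z ≈ 5130 m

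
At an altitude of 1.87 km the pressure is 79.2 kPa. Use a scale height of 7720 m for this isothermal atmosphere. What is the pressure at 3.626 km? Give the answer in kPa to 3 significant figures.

Between two levels, P₂ = P₁ exp(−Δz/H) with Δz = z₂ − z₁.
Δz = 3626.0 − 1870.0 = 1756.0 m; Δz/H = 1756.0/7720.0 = 0.22746.
P₂ = 79.2 × exp(−0.22746) = 79.2 × 0.79655 = 63.087 kPa.

P ≈ 63.1 kPa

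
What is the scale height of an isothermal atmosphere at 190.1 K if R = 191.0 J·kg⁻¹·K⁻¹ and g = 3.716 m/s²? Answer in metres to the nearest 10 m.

H ≈ 9770 m

The scale height of an isothermal atmosphere is H = RT/g.
H = 191.0 × 190.1 / 3.716 = 36309/3.716 = 9771.0 m.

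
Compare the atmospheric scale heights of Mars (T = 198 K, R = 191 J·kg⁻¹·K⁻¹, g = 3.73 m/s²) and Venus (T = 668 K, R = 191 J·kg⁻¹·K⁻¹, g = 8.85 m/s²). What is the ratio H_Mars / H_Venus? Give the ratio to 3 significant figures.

H = RT/g for each body.
H_Mars = 191 × 198 / 3.73 = 10139 m.
H_Venus = 191 × 668 / 8.85 = 14417 m.
H_Mars/H_Venus = 10139/14417 = 0.70327.

H_Mars/H_Venus ≈ 0.703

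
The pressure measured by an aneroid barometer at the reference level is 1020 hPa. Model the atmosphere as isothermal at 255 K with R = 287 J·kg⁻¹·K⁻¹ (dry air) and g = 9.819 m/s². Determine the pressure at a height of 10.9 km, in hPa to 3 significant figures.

P ≈ 236 hPa

Scale height: H = RT/g = 287 × 255 / 9.819 = 7453.4 m.
Barometric formula: P = P₀ exp(−z/H).
z/H = 10900/7453.4 = 1.4624; exp(−1.4624) = 0.23168.
P = 1020 × 0.23168 = 236.31 hPa.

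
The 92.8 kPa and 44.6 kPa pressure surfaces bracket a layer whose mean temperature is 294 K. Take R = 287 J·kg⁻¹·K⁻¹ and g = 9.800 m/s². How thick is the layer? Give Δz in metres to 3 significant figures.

Δz ≈ 6310 m

Hypsometric equation: Δz = (R T̄/g) ln(P₁/P₂).
R T̄/g = 287 × 294 / 9.800 = 8610.0 m.
ln(92.8/44.6) = ln(2.0807) = 0.73270.
Δz = 8610.0 × 0.73270 = 6308.5 m.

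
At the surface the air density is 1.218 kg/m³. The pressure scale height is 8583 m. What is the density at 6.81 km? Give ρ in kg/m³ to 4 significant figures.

In an isothermal atmosphere, density decays like pressure: ρ = ρ₀ exp(−z/H).
z/H = 6810.0/8583.0 = 0.79343; exp(−0.79343) = 0.45229.
ρ = 1.218 × 0.45229 = 0.55089 kg/m³.

ρ ≈ 0.5509 kg/m³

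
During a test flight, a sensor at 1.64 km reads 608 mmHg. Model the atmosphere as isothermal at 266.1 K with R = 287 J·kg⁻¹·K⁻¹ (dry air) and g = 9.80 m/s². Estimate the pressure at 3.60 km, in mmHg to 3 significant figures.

P ≈ 473 mmHg

Scale height: H = RT/g = 287 × 266.1 / 9.80 = 7792.9 m.
Between two levels, P₂ = P₁ exp(−Δz/H) with Δz = z₂ − z₁.
Δz = 3600.0 − 1640.0 = 1960.0 m; Δz/H = 1960.0/7792.9 = 0.25151.
P₂ = 608 × exp(−0.25151) = 608 × 0.77763 = 472.80 mmHg.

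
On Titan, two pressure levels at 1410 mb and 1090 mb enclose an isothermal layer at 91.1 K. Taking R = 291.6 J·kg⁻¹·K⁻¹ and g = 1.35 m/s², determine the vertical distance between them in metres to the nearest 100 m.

Δz ≈ 5100 m

Hypsometric equation: Δz = (R T̄/g) ln(P₁/P₂).
R T̄/g = 291.6 × 91.1 / 1.35 = 19678 m.
ln(1410/1090) = ln(1.2936) = 0.25743.
Δz = 19678 × 0.25743 = 5065.7 m.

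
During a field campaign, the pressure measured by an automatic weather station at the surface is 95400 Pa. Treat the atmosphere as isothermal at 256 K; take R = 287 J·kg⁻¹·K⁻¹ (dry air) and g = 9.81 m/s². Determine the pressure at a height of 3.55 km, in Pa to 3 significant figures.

Scale height: H = RT/g = 287 × 256 / 9.81 = 7489.5 m.
Barometric formula: P = P₀ exp(−z/H).
z/H = 3550.0/7489.5 = 0.47400; exp(−0.47400) = 0.62251.
P = 95400 × 0.62251 = 59387 Pa.

P ≈ 59400 Pa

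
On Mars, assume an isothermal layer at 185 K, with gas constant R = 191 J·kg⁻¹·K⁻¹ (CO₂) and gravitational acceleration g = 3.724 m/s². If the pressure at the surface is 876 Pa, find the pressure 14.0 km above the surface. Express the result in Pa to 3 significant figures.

Scale height: H = RT/g = 191 × 185 / 3.724 = 9488.5 m.
Barometric formula: P = P₀ exp(−z/H).
z/H = 14000/9488.5 = 1.4755; exp(−1.4755) = 0.22866.
P = 876 × 0.22866 = 200.31 Pa.

P ≈ 200 Pa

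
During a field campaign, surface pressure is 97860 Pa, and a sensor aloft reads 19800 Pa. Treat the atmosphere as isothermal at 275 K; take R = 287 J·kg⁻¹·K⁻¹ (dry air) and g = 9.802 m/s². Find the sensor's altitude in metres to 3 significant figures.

Scale height: H = RT/g = 287 × 275 / 9.802 = 8051.9 m.
Invert the barometric formula: z = H ln(P₀/P).
P₀/P = 97860/19800 = 4.9424; ln(4.9424) = 1.5979.
z = 8051.9 × 1.5979 = 12866 m.

z ≈ 12900 m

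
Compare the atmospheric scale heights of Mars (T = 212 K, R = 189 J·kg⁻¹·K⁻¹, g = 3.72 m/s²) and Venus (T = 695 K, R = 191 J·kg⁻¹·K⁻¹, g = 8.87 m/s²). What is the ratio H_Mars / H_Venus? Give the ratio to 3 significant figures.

H_Mars/H_Venus ≈ 0.720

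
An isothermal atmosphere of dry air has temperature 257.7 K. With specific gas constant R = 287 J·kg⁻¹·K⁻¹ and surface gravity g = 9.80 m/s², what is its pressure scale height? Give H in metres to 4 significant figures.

H ≈ 7547 m

The scale height of an isothermal atmosphere is H = RT/g.
H = 287 × 257.7 / 9.80 = 73960/9.80 = 7546.9 m.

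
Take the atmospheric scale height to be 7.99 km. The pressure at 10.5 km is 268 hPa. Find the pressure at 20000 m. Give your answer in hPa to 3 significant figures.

P ≈ 81.6 hPa

Between two levels, P₂ = P₁ exp(−Δz/H) with Δz = z₂ − z₁.
Δz = 20000 − 10500 = 9500.0 m; Δz/H = 9500.0/7990.0 = 1.1890.
P₂ = 268 × exp(−1.1890) = 268 × 0.30453 = 81.614 hPa.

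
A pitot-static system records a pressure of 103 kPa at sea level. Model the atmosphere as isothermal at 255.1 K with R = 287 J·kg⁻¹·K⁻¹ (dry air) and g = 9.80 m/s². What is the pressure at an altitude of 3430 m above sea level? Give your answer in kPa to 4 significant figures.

Scale height: H = RT/g = 287 × 255.1 / 9.80 = 7470.8 m.
Barometric formula: P = P₀ exp(−z/H).
z/H = 3430.0/7470.8 = 0.45912; exp(−0.45912) = 0.63184.
P = 103 × 0.63184 = 65.080 kPa.

P ≈ 65.08 kPa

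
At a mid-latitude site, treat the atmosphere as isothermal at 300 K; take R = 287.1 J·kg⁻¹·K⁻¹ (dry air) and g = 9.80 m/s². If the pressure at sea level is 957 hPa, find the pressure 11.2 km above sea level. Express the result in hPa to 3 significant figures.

Scale height: H = RT/g = 287.1 × 300 / 9.80 = 8788.8 m.
Barometric formula: P = P₀ exp(−z/H).
z/H = 11200/8788.8 = 1.2743; exp(−1.2743) = 0.27963.
P = 957 × 0.27963 = 267.61 hPa.

P ≈ 268 hPa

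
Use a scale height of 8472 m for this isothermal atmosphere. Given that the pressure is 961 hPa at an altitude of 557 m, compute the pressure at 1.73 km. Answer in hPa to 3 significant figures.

Between two levels, P₂ = P₁ exp(−Δz/H) with Δz = z₂ − z₁.
Δz = 1730.0 − 557.00 = 1173.0 m; Δz/H = 1173.0/8472.0 = 0.13846.
P₂ = 961 × exp(−0.13846) = 961 × 0.87070 = 836.74 hPa.

P ≈ 837 hPa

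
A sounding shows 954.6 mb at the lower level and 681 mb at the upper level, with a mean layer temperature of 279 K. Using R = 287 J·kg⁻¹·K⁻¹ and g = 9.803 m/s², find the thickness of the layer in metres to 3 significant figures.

Hypsometric equation: Δz = (R T̄/g) ln(P₁/P₂).
R T̄/g = 287 × 279 / 9.803 = 8168.2 m.
ln(954.6/681) = ln(1.4018) = 0.33776.
Δz = 8168.2 × 0.33776 = 2758.9 m.

Δz ≈ 2760 m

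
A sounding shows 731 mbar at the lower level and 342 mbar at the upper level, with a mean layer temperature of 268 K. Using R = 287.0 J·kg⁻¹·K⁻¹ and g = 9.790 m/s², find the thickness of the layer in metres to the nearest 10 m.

Δz ≈ 5970 m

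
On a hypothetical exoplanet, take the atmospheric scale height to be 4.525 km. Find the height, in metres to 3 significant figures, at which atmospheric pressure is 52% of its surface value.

z ≈ 2960 m

Set P/P₀ = exp(−z/H) = 0.52, so z = −H ln(0.52).
−ln(0.52) = 0.65393; z = 4525.0 × 0.65393 = 2959.0 m.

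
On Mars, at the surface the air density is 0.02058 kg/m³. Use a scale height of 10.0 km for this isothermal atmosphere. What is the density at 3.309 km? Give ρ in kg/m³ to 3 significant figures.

ρ ≈ 0.0148 kg/m³

In an isothermal atmosphere, density decays like pressure: ρ = ρ₀ exp(−z/H).
z/H = 3309.0/10000 = 0.33090; exp(−0.33090) = 0.71828.
ρ = 0.02058 × 0.71828 = 0.014782 kg/m³.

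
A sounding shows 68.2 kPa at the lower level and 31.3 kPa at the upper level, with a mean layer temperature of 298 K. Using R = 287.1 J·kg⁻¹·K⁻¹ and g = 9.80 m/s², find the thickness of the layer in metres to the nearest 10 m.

Hypsometric equation: Δz = (R T̄/g) ln(P₁/P₂).
R T̄/g = 287.1 × 298 / 9.80 = 8730.2 m.
ln(68.2/31.3) = ln(2.1789) = 0.77882.
Δz = 8730.2 × 0.77882 = 6799.3 m.

Δz ≈ 6800 m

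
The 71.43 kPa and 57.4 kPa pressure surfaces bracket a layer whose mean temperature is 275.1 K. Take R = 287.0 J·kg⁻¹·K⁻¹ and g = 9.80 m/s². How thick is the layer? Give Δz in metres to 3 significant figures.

Δz ≈ 1760 m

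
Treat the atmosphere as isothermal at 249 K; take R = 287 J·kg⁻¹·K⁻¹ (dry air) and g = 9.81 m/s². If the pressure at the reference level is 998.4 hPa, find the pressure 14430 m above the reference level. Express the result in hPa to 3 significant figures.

Scale height: H = RT/g = 287 × 249 / 9.81 = 7284.7 m.
Barometric formula: P = P₀ exp(−z/H).
z/H = 14430/7284.7 = 1.9809; exp(−1.9809) = 0.13795.
P = 998.4 × 0.13795 = 137.73 hPa.

P ≈ 138 hPa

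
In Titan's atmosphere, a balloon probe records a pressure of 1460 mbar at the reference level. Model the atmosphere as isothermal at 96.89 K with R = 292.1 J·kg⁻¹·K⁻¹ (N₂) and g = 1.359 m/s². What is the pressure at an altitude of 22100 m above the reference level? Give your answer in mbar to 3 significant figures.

P ≈ 505 mbar

Scale height: H = RT/g = 292.1 × 96.89 / 1.359 = 20825 m.
Barometric formula: P = P₀ exp(−z/H).
z/H = 22100/20825 = 1.0612; exp(−1.0612) = 0.34604.
P = 1460 × 0.34604 = 505.22 mbar.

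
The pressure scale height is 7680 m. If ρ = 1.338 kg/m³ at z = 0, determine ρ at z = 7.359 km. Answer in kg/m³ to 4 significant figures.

ρ ≈ 0.5132 kg/m³

In an isothermal atmosphere, density decays like pressure: ρ = ρ₀ exp(−z/H).
z/H = 7359.0/7680.0 = 0.95820; exp(−0.95820) = 0.38358.
ρ = 1.338 × 0.38358 = 0.51323 kg/m³.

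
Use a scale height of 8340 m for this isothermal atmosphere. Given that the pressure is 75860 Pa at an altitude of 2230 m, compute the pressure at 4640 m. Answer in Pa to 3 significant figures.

P ≈ 56800 Pa

Between two levels, P₂ = P₁ exp(−Δz/H) with Δz = z₂ − z₁.
Δz = 4640.0 − 2230.0 = 2410.0 m; Δz/H = 2410.0/8340.0 = 0.28897.
P₂ = 75860 × exp(−0.28897) = 75860 × 0.74903 = 56821 Pa.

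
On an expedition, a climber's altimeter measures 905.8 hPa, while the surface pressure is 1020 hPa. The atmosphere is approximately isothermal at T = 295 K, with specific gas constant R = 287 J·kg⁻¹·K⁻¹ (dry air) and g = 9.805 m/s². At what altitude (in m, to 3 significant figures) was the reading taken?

z ≈ 1030 m

Scale height: H = RT/g = 287 × 295 / 9.805 = 8634.9 m.
Invert the barometric formula: z = H ln(P₀/P).
P₀/P = 1020/905.8 = 1.1261; ln(1.1261) = 0.11876.
z = 8634.9 × 0.11876 = 1025.5 m.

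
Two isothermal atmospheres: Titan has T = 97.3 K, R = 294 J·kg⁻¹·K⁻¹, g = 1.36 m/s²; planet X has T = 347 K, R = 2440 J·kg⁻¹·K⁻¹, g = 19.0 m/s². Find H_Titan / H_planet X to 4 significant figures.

H = RT/g for each body.
H_Titan = 294 × 97.3 / 1.36 = 21034 m.
H_planet X = 2440 × 347 / 19.0 = 44562 m.
H_Titan/H_planet X = 21034/44562 = 0.47202.

H_Titan/H_planet X ≈ 0.4720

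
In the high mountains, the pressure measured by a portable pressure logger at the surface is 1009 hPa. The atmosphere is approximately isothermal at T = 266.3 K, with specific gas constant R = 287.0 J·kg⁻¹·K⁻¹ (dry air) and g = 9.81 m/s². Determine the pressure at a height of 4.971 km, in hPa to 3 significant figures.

Scale height: H = RT/g = 287.0 × 266.3 / 9.81 = 7790.8 m.
Barometric formula: P = P₀ exp(−z/H).
z/H = 4971.0/7790.8 = 0.63806; exp(−0.63806) = 0.52832.
P = 1009 × 0.52832 = 533.07 hPa.

P ≈ 533 hPa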